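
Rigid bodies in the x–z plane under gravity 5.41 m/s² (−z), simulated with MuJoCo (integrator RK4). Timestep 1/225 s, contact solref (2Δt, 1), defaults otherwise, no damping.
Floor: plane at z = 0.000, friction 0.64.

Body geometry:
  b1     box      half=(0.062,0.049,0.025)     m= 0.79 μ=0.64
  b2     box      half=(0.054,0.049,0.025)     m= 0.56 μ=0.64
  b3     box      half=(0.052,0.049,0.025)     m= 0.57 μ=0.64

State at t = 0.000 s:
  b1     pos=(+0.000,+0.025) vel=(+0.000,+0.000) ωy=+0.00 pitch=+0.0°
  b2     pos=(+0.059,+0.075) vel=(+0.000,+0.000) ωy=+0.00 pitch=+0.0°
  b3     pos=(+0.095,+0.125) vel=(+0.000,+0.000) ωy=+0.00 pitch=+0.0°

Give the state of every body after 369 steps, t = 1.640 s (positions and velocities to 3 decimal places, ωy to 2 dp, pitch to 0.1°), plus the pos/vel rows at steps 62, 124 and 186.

State at t = 1.640 s:
  b1     pos=(+0.000,+0.025) vel=(+0.000,+0.000) ωy=+0.00 pitch=+0.0°
  b2     pos=(+0.172,+0.053) vel=(+0.000,+0.000) ωy=+0.00 pitch=+141.8°
  b3     pos=(+0.260,+0.025) vel=(+0.000,+0.000) ωy=+0.00 pitch=+180.0°

Key-timestep trajectory:
   step    t(s)  b1.x    b1.z    b1.vx   b1.vz   b2.x    b2.z    b2.vx   b2.vz   b3.x    b3.z    b3.vx   b3.vz 
     62  0.2756   +0.000  +0.025  +0.000  +0.000   +0.080  +0.068  +0.164  -0.160   +0.143  +0.071  +0.280  -0.645
    124  0.5511   +0.000  +0.025  +0.000  +0.000   +0.132  +0.059  +0.112  +0.005   +0.198  +0.057  +0.091  +0.014
    186  0.8267   +0.000  +0.025  +0.000  +0.000   +0.158  +0.057  +0.064  +0.080   +0.229  +0.053  +0.147  -0.063


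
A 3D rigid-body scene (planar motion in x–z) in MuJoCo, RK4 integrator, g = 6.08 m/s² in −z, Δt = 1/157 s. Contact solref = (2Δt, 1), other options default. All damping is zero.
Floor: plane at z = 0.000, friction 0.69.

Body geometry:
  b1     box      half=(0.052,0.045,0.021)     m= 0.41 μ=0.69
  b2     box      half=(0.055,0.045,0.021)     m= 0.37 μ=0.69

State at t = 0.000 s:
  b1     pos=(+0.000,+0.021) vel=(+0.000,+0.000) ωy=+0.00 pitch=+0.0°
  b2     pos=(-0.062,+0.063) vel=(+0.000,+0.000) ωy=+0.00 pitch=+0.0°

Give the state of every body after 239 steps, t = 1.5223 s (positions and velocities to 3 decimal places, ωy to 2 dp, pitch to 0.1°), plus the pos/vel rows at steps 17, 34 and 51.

State at t = 1.5223 s:
  b1     pos=(+0.000,+0.021) vel=(+0.000,+0.000) ωy=+0.00 pitch=+0.0°
  b2     pos=(-0.073,+0.051) vel=(+0.000,+0.000) ωy=+0.01 pitch=-40.1°

Key-timestep trajectory:
   step    t(s)  b1.x    b1.z    b1.vx   b1.vz   b2.x    b2.z    b2.vx   b2.vz 
     17  0.1083   +0.000  +0.021  +0.000  +0.000   -0.066  +0.060  -0.080  -0.079
     34  0.2166   +0.000  +0.021  +0.000  +0.000   -0.076  +0.053  -0.031  +0.051
     51  0.3248   +0.000  +0.021  +0.001  +0.000   -0.072  +0.052  -0.014  -0.003


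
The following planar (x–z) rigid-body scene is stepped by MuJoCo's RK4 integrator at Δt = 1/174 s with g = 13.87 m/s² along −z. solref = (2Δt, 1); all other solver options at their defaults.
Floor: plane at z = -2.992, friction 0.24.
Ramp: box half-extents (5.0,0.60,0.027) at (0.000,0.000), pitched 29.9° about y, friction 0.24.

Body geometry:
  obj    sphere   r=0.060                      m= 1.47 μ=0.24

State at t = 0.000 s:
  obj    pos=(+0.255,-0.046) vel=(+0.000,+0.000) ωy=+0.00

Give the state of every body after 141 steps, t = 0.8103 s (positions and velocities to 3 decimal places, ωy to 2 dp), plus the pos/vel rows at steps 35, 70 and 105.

State at t = 0.8103 s:
  obj    pos=(+1.661,-0.855) vel=(+3.470,-1.995) ωy=+66.67

Key-timestep trajectory:
   step    t(s)  obj.x    obj.z    obj.vx   obj.vz 
     35  0.2011   +0.342  -0.096  +0.862  -0.495
     70  0.4023   +0.602  -0.246  +1.723  -0.991
    105  0.6034   +1.035  -0.495  +2.584  -1.486


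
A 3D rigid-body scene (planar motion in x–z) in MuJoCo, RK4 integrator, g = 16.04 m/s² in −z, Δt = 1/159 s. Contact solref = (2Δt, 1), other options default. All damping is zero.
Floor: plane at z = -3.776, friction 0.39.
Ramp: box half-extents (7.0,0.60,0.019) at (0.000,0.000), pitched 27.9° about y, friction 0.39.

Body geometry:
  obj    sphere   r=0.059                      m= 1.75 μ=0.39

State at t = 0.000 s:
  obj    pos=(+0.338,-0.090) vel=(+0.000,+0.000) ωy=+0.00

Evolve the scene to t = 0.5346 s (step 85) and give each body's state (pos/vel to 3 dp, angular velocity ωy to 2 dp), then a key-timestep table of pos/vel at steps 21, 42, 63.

State at t = 0.5346 s:
  obj    pos=(+1.015,-0.449) vel=(+2.533,-1.341) ωy=+48.56

Key-timestep trajectory:
   step    t(s)  obj.x    obj.z    obj.vx   obj.vz 
     21  0.1321   +0.379  -0.113  +0.626  -0.331
     42  0.2642   +0.503  -0.178  +1.252  -0.663
     63  0.3962   +0.710  -0.288  +1.877  -0.994


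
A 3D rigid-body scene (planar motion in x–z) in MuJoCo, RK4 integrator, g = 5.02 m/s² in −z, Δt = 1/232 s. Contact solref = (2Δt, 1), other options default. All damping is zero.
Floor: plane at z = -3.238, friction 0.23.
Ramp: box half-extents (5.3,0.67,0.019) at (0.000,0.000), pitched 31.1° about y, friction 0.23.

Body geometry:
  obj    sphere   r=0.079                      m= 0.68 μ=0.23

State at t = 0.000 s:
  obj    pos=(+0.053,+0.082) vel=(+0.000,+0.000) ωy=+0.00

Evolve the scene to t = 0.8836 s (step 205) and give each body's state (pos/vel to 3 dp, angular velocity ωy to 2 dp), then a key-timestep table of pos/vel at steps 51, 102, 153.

State at t = 0.8836 s:
  obj    pos=(+0.672,-0.291) vel=(+1.401,-0.845) ωy=+20.71

Key-timestep trajectory:
   step    t(s)  obj.x    obj.z    obj.vx   obj.vz 
     51  0.2198   +0.092  +0.059  +0.349  -0.210
    102  0.4397   +0.207  -0.010  +0.697  -0.421
    153  0.6595   +0.398  -0.126  +1.046  -0.631


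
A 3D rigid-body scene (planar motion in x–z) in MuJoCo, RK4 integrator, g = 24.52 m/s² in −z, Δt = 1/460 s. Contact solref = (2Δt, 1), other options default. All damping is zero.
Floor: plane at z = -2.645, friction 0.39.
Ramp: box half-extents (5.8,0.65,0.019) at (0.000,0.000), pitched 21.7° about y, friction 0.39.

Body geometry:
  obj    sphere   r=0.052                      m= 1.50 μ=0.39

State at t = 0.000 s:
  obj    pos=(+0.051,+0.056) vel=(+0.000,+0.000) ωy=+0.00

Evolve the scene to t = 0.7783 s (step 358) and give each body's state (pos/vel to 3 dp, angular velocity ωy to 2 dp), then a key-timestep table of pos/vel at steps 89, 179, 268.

State at t = 0.7783 s:
  obj    pos=(+1.873,-0.669) vel=(+4.683,-1.864) ωy=+96.91

Key-timestep trajectory:
   step    t(s)  obj.x    obj.z    obj.vx   obj.vz 
     89  0.1935   +0.164  +0.011  +1.164  -0.463
    179  0.3891   +0.507  -0.125  +2.341  -0.932
    268  0.5826   +1.072  -0.350  +3.506  -1.395


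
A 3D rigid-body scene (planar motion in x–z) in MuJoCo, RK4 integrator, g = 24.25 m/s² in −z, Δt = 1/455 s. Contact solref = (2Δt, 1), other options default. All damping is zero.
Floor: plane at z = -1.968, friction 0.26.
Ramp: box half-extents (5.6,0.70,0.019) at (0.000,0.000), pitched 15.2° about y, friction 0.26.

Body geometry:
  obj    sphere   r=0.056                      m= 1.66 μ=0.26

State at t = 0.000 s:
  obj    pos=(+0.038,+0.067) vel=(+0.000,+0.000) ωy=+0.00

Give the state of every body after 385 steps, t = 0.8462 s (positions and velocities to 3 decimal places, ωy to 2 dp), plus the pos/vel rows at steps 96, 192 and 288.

State at t = 0.8462 s:
  obj    pos=(+1.607,-0.359) vel=(+3.708,-1.008) ωy=+68.62

Key-timestep trajectory:
   step    t(s)  obj.x    obj.z    obj.vx   obj.vz 
     96  0.2110   +0.136  +0.041  +0.925  -0.251
    192  0.4220   +0.428  -0.039  +1.849  -0.502
    288  0.6330   +0.916  -0.171  +2.774  -0.754


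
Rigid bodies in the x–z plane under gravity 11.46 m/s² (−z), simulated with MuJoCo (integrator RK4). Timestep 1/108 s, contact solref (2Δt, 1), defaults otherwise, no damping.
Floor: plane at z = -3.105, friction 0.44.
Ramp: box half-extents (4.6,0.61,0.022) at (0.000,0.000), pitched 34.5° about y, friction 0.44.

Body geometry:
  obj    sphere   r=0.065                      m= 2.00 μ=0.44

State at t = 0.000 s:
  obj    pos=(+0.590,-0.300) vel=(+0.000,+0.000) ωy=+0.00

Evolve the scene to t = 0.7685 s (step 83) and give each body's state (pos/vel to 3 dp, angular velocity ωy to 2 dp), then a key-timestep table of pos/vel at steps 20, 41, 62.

State at t = 0.7685 s:
  obj    pos=(+1.719,-1.076) vel=(+2.936,-2.018) ωy=+54.80

Key-timestep trajectory:
   step    t(s)  obj.x    obj.z    obj.vx   obj.vz 
     20  0.1852   +0.656  -0.345  +0.708  -0.487
     41  0.3796   +0.865  -0.489  +1.451  -0.997
     62  0.5741   +1.220  -0.733  +2.194  -1.508


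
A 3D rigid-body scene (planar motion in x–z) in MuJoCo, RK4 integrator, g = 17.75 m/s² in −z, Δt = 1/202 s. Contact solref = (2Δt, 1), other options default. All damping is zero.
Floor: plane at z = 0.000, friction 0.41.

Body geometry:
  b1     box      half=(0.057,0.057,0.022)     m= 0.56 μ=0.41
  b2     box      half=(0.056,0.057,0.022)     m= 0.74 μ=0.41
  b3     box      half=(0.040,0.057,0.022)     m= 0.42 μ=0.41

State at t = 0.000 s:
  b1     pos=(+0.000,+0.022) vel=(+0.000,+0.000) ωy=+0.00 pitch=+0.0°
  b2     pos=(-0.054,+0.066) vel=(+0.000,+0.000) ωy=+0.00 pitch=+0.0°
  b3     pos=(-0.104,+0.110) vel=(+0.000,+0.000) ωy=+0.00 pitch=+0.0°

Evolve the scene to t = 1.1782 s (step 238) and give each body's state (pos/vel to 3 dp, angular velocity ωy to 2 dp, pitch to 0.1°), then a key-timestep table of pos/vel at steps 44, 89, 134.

State at t = 1.1782 s:
  b1     pos=(+0.000,+0.022) vel=(+0.000,+0.000) ωy=+0.00 pitch=+0.0°
  b2     pos=(-0.111,+0.056) vel=(+0.000,+0.000) ωy=+0.00 pitch=-90.0°
  b3     pos=(-0.175,+0.040) vel=(+0.000,+0.000) ωy=+0.00 pitch=-90.0°

Key-timestep trajectory:
   step    t(s)  b1.x    b1.z    b1.vx   b1.vz   b2.x    b2.z    b2.vx   b2.vz   b3.x    b3.z    b3.vx   b3.vz 
     44  0.2178   +0.000  +0.022  +0.000  +0.000   -0.092  +0.060  -0.226  -0.005   -0.160  +0.045  -0.216  -0.027
     89  0.4406   +0.000  +0.022  +0.000  +0.000   -0.121  +0.059  +0.176  -0.031   -0.175  +0.040  -0.007  +0.005
    134  0.6634   +0.000  +0.022  +0.000  +0.000   -0.115  +0.057  +0.010  +0.000   -0.175  +0.040  +0.000  +0.000


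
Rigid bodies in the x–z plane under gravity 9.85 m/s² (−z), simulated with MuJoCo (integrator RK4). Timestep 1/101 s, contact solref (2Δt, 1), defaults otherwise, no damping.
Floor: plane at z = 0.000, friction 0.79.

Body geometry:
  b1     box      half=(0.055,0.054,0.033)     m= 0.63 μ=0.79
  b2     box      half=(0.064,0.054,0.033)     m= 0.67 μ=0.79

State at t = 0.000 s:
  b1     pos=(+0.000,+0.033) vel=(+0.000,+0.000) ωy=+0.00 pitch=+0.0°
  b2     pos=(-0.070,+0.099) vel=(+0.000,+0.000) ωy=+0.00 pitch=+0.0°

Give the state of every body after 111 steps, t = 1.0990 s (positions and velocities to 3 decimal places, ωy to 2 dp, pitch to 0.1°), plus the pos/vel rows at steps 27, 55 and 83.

State at t = 1.0990 s:
  b1     pos=(+0.000,+0.033) vel=(+0.000,+0.000) ωy=+0.00 pitch=+0.0°
  b2     pos=(-0.134,+0.064) vel=(+0.001,+0.000) ωy=+0.01 pitch=-90.0°

Key-timestep trajectory:
   step    t(s)  b1.x    b1.z    b1.vx   b1.vz   b2.x    b2.z    b2.vx   b2.vz 
     27  0.2673   +0.000  +0.033  +0.000  +0.000   -0.118  +0.070  -0.309  -0.054
     55  0.5446   +0.000  +0.033  +0.000  +0.000   -0.153  +0.071  +0.074  -0.014
     83  0.8218   +0.000  +0.033  +0.000  +0.000   -0.134  +0.064  -0.136  -0.009


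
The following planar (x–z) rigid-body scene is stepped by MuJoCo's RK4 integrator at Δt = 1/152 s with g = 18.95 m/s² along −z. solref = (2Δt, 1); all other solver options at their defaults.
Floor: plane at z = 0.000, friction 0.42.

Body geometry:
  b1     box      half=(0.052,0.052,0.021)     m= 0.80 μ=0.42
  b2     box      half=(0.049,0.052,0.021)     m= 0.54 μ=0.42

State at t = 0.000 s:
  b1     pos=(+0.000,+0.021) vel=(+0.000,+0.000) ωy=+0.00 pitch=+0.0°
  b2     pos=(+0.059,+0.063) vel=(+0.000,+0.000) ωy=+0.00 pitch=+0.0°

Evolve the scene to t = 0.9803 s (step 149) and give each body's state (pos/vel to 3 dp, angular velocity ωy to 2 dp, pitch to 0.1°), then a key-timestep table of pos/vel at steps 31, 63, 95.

State at t = 0.9803 s:
  b1     pos=(+0.000,+0.021) vel=(+0.000,+0.000) ωy=+0.00 pitch=+0.0°
  b2     pos=(+0.109,+0.049) vel=(+0.000,+0.000) ωy=+0.00 pitch=+90.0°

Key-timestep trajectory:
   step    t(s)  b1.x    b1.z    b1.vx   b1.vz   b2.x    b2.z    b2.vx   b2.vz 
     31  0.2039   +0.000  +0.021  +0.000  +0.000   +0.085  +0.053  +0.064  +0.008
     63  0.4145   +0.000  +0.021  +0.000  +0.000   +0.092  +0.053  +0.058  -0.004
     95  0.6250   +0.000  +0.021  +0.000  +0.000   +0.114  +0.051  -0.138  -0.043


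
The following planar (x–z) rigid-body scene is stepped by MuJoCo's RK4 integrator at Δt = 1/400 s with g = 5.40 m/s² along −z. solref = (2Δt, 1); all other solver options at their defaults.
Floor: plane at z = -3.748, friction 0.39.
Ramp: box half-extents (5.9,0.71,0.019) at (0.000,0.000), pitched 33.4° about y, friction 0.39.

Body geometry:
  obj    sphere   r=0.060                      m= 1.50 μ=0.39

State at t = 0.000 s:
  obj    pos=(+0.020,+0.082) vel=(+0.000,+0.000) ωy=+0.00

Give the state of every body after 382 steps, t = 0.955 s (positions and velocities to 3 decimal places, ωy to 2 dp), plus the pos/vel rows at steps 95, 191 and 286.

State at t = 0.955 s:
  obj    pos=(+0.828,-0.451) vel=(+1.693,-1.116) ωy=+33.79

Key-timestep trajectory:
   step    t(s)  obj.x    obj.z    obj.vx   obj.vz 
     95  0.2375   +0.070  +0.049  +0.421  -0.278
    191  0.4775   +0.222  -0.052  +0.846  -0.558
    286  0.7150   +0.473  -0.217  +1.267  -0.836


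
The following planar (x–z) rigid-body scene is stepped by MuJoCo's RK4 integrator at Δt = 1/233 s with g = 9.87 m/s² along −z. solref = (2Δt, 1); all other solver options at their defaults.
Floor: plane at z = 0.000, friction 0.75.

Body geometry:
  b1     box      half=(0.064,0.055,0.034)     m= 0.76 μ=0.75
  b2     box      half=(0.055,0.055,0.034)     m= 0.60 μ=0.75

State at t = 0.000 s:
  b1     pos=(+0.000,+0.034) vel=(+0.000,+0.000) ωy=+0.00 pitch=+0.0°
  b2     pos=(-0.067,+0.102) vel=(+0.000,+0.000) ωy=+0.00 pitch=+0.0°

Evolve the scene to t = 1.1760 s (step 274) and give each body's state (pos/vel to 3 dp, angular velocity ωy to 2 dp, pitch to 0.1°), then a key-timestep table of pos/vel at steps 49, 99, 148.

State at t = 1.1760 s:
  b1     pos=(+0.000,+0.034) vel=(+0.000,+0.000) ωy=+0.00 pitch=+0.0°
  b2     pos=(-0.205,+0.034) vel=(+0.000,+0.000) ωy=+0.00 pitch=+180.0°

Key-timestep trajectory:
   step    t(s)  b1.x    b1.z    b1.vx   b1.vz   b2.x    b2.z    b2.vx   b2.vz 
     49  0.2103   +0.000  +0.034  +0.000  +0.000   -0.080  +0.098  -0.166  -0.094
     99  0.4249   +0.000  +0.034  +0.000  +0.000   -0.135  +0.063  -0.175  +0.035
    148  0.6352   +0.000  +0.034  +0.000  +0.000   -0.163  +0.063  -0.182  -0.042


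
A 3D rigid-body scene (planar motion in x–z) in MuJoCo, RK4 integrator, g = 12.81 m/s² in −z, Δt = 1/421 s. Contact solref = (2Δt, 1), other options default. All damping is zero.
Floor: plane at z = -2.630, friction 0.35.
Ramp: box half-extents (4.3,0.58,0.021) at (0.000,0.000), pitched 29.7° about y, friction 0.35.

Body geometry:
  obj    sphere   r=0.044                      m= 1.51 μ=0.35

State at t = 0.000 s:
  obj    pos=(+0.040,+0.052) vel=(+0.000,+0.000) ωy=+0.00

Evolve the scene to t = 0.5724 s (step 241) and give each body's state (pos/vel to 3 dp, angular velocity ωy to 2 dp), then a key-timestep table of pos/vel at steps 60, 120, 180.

State at t = 0.5724 s:
  obj    pos=(+0.685,-0.316) vel=(+2.254,-1.286) ωy=+58.97

Key-timestep trajectory:
   step    t(s)  obj.x    obj.z    obj.vx   obj.vz 
     60  0.1425   +0.080  +0.029  +0.561  -0.320
    120  0.2850   +0.200  -0.039  +1.123  -0.640
    180  0.4276   +0.400  -0.153  +1.684  -0.960


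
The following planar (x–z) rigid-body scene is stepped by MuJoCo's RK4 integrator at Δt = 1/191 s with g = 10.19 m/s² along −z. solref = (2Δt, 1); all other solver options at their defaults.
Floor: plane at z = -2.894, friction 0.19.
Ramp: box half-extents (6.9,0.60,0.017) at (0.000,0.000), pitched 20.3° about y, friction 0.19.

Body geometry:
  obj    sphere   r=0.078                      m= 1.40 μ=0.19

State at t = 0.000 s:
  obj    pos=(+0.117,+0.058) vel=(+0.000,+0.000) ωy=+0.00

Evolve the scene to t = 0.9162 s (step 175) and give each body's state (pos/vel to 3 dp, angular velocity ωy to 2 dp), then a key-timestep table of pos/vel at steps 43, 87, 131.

State at t = 0.9162 s:
  obj    pos=(+1.111,-0.310) vel=(+2.170,-0.803) ωy=+29.66

Key-timestep trajectory:
   step    t(s)  obj.x    obj.z    obj.vx   obj.vz 
     43  0.2251   +0.177  +0.036  +0.533  -0.197
     87  0.4555   +0.363  -0.033  +1.079  -0.399
    131  0.6859   +0.674  -0.148  +1.625  -0.601


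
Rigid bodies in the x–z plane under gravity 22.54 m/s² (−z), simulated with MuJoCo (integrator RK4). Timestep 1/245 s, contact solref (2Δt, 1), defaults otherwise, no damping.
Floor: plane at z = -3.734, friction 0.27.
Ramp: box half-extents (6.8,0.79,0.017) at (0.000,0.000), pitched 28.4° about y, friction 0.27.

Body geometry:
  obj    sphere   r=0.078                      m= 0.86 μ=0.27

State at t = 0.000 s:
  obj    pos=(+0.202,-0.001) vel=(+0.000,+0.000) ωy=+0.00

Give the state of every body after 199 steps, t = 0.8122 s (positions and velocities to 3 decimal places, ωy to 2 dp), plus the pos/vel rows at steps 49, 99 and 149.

State at t = 0.8122 s:
  obj    pos=(+2.424,-1.203) vel=(+5.471,-2.958) ωy=+79.72

Key-timestep trajectory:
   step    t(s)  obj.x    obj.z    obj.vx   obj.vz 
     49  0.2000   +0.337  -0.074  +1.348  -0.729
     99  0.4041   +0.752  -0.299  +2.722  -1.472
    149  0.6082   +1.448  -0.675  +4.097  -2.215


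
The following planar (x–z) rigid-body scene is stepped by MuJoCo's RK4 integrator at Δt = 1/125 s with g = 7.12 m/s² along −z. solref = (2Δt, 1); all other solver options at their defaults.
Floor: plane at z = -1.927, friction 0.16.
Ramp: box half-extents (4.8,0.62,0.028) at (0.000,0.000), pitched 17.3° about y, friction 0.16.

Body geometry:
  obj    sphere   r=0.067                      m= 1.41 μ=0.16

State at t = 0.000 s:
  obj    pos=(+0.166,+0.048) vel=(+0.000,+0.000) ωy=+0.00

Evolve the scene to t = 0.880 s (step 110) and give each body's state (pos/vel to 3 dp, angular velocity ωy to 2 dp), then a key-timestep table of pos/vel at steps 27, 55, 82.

State at t = 0.880 s:
  obj    pos=(+0.725,-0.126) vel=(+1.271,-0.396) ωy=+19.86

Key-timestep trajectory:
   step    t(s)  obj.x    obj.z    obj.vx   obj.vz 
     27  0.2160   +0.200  +0.037  +0.312  -0.097
     55  0.4400   +0.306  +0.004  +0.635  -0.198
     82  0.6560   +0.477  -0.049  +0.947  -0.295


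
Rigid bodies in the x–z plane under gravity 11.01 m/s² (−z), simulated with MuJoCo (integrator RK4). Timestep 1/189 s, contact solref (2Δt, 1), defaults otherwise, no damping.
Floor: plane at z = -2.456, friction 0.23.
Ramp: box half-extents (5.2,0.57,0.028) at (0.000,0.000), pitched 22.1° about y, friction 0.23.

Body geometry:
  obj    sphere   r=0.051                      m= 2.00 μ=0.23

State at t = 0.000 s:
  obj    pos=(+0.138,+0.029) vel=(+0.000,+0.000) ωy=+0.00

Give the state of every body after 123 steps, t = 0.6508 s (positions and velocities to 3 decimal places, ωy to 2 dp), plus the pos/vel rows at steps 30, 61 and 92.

State at t = 0.6508 s:
  obj    pos=(+0.719,-0.207) vel=(+1.784,-0.724) ωy=+37.75

Key-timestep trajectory:
   step    t(s)  obj.x    obj.z    obj.vx   obj.vz 
     30  0.1587   +0.173  +0.015  +0.435  -0.177
     61  0.3228   +0.281  -0.029  +0.885  -0.359
     92  0.4868   +0.463  -0.103  +1.335  -0.542


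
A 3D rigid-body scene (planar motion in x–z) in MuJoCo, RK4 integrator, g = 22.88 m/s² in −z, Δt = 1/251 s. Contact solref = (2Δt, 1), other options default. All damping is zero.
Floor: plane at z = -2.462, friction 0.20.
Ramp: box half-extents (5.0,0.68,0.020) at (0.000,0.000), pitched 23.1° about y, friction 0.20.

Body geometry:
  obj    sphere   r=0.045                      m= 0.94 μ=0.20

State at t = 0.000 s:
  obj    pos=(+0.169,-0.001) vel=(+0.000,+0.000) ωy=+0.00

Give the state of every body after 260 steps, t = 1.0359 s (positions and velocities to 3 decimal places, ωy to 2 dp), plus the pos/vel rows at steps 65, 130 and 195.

State at t = 1.0359 s:
  obj    pos=(+3.333,-1.351) vel=(+6.109,-2.606) ωy=+147.57

Key-timestep trajectory:
   step    t(s)  obj.x    obj.z    obj.vx   obj.vz 
     65  0.2590   +0.367  -0.086  +1.528  -0.652
    130  0.5179   +0.960  -0.339  +3.055  -1.303
    195  0.7769   +1.949  -0.761  +4.582  -1.954


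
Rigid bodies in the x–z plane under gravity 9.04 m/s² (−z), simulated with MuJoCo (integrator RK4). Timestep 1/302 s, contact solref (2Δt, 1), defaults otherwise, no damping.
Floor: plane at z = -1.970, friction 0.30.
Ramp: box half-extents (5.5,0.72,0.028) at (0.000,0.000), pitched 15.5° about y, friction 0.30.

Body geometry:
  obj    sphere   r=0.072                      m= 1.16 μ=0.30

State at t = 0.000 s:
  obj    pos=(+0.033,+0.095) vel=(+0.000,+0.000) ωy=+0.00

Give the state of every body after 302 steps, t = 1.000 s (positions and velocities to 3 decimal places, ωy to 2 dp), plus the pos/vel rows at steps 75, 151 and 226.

State at t = 1.000 s:
  obj    pos=(+0.864,-0.136) vel=(+1.663,-0.461) ωy=+23.96

Key-timestep trajectory:
   step    t(s)  obj.x    obj.z    obj.vx   obj.vz 
     75  0.2483   +0.084  +0.080  +0.413  -0.115
    151  0.5000   +0.241  +0.037  +0.831  -0.231
    226  0.7483   +0.499  -0.035  +1.244  -0.345


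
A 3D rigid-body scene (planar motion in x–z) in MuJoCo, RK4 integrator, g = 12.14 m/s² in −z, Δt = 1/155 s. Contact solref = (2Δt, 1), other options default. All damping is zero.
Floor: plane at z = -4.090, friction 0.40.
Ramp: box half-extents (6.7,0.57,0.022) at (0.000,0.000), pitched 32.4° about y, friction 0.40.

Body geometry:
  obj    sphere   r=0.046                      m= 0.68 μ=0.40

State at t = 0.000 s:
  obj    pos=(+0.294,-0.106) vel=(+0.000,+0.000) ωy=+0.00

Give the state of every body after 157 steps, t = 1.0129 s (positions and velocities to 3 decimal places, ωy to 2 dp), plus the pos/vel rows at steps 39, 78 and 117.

State at t = 1.0129 s:
  obj    pos=(+2.307,-1.383) vel=(+3.974,-2.522) ωy=+102.30

Key-timestep trajectory:
   step    t(s)  obj.x    obj.z    obj.vx   obj.vz 
     39  0.2516   +0.418  -0.185  +0.987  -0.627
     78  0.5032   +0.791  -0.421  +1.974  -1.253
    117  0.7548   +1.412  -0.815  +2.961  -1.879


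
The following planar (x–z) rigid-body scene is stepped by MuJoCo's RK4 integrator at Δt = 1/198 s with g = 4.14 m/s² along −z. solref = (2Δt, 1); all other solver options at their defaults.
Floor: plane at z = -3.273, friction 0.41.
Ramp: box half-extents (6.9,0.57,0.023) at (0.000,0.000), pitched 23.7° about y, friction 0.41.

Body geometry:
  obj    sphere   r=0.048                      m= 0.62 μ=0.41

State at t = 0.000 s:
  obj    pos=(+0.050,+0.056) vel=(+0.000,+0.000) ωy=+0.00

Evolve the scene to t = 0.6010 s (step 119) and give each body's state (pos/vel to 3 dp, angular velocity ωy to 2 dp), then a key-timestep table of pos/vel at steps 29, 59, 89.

State at t = 0.6010 s:
  obj    pos=(+0.247,-0.031) vel=(+0.654,-0.287) ωy=+14.88

Key-timestep trajectory:
   step    t(s)  obj.x    obj.z    obj.vx   obj.vz 
     29  0.1465   +0.062  +0.050  +0.159  -0.070
     59  0.2980   +0.098  +0.034  +0.324  -0.142
     89  0.4495   +0.160  +0.007  +0.489  -0.215


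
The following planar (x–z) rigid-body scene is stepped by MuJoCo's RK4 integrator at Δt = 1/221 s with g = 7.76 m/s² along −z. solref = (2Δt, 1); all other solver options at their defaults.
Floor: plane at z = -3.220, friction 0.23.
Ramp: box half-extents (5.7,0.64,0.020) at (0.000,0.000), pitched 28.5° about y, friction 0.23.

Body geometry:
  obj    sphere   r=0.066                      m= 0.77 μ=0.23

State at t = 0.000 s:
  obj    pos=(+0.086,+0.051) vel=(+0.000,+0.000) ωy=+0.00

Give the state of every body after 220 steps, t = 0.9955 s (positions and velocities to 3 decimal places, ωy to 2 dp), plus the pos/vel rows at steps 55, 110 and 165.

State at t = 0.9955 s:
  obj    pos=(+1.238,-0.574) vel=(+2.314,-1.256) ωy=+39.88

Key-timestep trajectory:
   step    t(s)  obj.x    obj.z    obj.vx   obj.vz 
     55  0.2489   +0.158  +0.012  +0.579  -0.314
    110  0.4977   +0.374  -0.105  +1.157  -0.628
    165  0.7466   +0.734  -0.301  +1.736  -0.942


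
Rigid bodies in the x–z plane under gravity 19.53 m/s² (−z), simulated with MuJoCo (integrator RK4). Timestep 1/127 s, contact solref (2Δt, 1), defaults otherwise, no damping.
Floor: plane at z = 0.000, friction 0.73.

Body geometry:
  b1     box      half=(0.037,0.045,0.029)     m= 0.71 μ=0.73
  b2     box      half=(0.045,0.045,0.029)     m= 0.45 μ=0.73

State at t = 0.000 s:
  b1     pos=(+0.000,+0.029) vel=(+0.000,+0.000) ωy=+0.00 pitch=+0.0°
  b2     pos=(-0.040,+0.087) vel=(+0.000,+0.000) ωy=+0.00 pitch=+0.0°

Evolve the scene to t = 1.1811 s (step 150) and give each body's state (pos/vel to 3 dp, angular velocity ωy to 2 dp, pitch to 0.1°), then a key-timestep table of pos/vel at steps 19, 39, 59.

State at t = 1.1811 s:
  b1     pos=(+0.000,+0.029) vel=(+0.000,+0.000) ωy=+0.00 pitch=+0.0°
  b2     pos=(-0.079,+0.045) vel=(+0.000,+0.000) ωy=+0.00 pitch=-90.0°

Key-timestep trajectory:
   step    t(s)  b1.x    b1.z    b1.vx   b1.vz   b2.x    b2.z    b2.vx   b2.vz 
     19  0.1496   +0.000  +0.029  +0.001  +0.000   -0.056  +0.079  -0.285  -0.250
     39  0.3071   +0.000  +0.029  +0.000  +0.000   -0.095  +0.052  +0.017  +0.002
     59  0.4646   +0.000  +0.029  +0.000  +0.000   -0.078  +0.045  -0.203  -0.107


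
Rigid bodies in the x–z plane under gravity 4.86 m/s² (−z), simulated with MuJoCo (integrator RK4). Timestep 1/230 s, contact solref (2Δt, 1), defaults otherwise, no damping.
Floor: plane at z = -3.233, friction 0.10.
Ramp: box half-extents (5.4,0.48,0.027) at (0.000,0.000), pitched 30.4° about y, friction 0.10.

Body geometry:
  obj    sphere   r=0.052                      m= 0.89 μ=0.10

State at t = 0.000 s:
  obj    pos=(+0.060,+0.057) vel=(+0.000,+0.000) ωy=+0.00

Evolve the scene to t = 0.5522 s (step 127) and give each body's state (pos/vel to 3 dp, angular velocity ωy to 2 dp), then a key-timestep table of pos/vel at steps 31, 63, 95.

State at t = 0.5522 s:
  obj    pos=(+0.328,-0.101) vel=(+0.972,-0.570) ωy=+11.13

Key-timestep trajectory:
   step    t(s)  obj.x    obj.z    obj.vx   obj.vz 
     31  0.1348   +0.076  +0.047  +0.240  -0.134
     63  0.2739   +0.126  +0.018  +0.481  -0.285
     95  0.4130   +0.210  -0.032  +0.730  -0.420


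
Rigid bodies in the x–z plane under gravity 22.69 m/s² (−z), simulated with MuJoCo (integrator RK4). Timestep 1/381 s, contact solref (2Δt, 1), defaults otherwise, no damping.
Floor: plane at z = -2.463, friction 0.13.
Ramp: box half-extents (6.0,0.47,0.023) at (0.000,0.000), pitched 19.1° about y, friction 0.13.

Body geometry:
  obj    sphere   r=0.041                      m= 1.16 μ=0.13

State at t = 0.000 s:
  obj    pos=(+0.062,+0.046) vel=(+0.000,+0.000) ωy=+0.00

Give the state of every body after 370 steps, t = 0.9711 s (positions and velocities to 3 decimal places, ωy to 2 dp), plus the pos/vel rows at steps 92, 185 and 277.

State at t = 0.9711 s:
  obj    pos=(+2.425,-0.772) vel=(+4.867,-1.685) ωy=+125.59

Key-timestep trajectory:
   step    t(s)  obj.x    obj.z    obj.vx   obj.vz 
     92  0.2415   +0.208  -0.004  +1.210  -0.419
    185  0.4856   +0.653  -0.158  +2.434  -0.843
    277  0.7270   +1.387  -0.412  +3.644  -1.262


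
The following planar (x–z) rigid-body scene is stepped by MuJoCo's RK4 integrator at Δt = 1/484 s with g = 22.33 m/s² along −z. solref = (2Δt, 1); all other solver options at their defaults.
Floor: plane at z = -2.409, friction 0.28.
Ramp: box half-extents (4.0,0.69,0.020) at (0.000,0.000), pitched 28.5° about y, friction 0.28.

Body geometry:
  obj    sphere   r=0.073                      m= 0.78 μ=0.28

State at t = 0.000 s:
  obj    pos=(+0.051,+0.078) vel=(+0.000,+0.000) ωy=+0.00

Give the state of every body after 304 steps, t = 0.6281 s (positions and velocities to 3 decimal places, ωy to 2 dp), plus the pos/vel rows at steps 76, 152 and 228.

State at t = 0.6281 s:
  obj    pos=(+1.370,-0.638) vel=(+4.201,-2.281) ωy=+65.47

Key-timestep trajectory:
   step    t(s)  obj.x    obj.z    obj.vx   obj.vz 
     76  0.1570   +0.134  +0.033  +1.050  -0.570
    152  0.3140   +0.381  -0.101  +2.101  -1.141
    228  0.4711   +0.793  -0.325  +3.151  -1.711


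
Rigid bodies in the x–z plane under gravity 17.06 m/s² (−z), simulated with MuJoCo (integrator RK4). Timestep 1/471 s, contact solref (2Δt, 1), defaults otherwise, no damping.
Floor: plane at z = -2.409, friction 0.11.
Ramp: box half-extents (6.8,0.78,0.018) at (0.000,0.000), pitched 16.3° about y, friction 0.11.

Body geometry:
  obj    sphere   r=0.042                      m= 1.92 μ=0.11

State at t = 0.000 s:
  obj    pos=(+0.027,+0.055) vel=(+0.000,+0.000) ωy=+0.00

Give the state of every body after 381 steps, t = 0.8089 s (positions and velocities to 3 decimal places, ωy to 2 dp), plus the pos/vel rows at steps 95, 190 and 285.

State at t = 0.8089 s:
  obj    pos=(+1.101,-0.259) vel=(+2.656,-0.777) ωy=+65.86

Key-timestep trajectory:
   step    t(s)  obj.x    obj.z    obj.vx   obj.vz 
     95  0.2017   +0.094  +0.035  +0.662  -0.194
    190  0.4034   +0.294  -0.023  +1.324  -0.387
    285  0.6051   +0.628  -0.121  +1.986  -0.581


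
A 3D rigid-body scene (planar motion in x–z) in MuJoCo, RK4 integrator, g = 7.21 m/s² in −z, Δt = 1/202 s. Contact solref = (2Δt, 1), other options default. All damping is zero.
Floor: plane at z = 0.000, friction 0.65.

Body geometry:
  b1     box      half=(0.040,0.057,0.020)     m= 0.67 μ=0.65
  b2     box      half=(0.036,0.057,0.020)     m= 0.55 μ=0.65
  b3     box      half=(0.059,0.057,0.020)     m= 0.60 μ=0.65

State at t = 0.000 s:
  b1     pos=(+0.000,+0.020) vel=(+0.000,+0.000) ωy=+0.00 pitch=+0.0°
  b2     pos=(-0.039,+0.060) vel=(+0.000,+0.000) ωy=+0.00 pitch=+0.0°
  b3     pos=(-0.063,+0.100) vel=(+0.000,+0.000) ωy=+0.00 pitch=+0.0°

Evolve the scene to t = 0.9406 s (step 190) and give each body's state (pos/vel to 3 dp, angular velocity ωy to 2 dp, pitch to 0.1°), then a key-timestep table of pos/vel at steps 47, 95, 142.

State at t = 0.9406 s:
  b1     pos=(+0.000,+0.020) vel=(+0.000,+0.000) ωy=+0.00 pitch=+0.0°
  b2     pos=(-0.072,+0.036) vel=(+0.000,+0.000) ωy=+0.00 pitch=-90.0°
  b3     pos=(-0.226,+0.020) vel=(+0.000,+0.001) ωy=+0.01 pitch=+180.0°

Key-timestep trajectory:
   step    t(s)  b1.x    b1.z    b1.vx   b1.vz   b2.x    b2.z    b2.vx   b2.vz   b3.x    b3.z    b3.vx   b3.vz 
     47  0.2327   +0.000  +0.020  +0.000  +0.000   -0.056  +0.051  -0.152  -0.212   -0.105  +0.056  -0.198  -0.078
     95  0.4703   +0.000  +0.020  +0.000  +0.000   -0.071  +0.036  -0.003  +0.005   -0.149  +0.060  -0.177  +0.067
    142  0.7030   +0.000  +0.020  +0.000  +0.000   -0.072  +0.036  +0.000  +0.000   -0.182  +0.060  -0.199  -0.059


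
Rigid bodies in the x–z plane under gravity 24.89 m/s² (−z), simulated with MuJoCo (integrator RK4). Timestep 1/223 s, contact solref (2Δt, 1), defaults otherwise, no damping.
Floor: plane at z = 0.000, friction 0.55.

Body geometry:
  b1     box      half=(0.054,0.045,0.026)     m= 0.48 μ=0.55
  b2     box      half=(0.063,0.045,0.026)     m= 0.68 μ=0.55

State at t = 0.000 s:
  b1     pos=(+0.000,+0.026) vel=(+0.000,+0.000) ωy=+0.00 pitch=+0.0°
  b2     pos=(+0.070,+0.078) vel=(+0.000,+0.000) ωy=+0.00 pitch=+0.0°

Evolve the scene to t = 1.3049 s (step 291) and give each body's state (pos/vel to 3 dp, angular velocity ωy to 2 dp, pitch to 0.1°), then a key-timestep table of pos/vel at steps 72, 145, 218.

State at t = 1.3049 s:
  b1     pos=(-0.001,+0.026) vel=(-0.001,+0.000) ωy=+0.00 pitch=+0.0°
  b2     pos=(+0.082,+0.061) vel=(+0.000,-0.001) ωy=-0.02 pitch=+40.9°

Key-timestep trajectory:
   step    t(s)  b1.x    b1.z    b1.vx   b1.vz   b2.x    b2.z    b2.vx   b2.vz 
     72  0.3229   +0.000  +0.026  -0.001  +0.000   +0.082  +0.061  +0.000  -0.001
    145  0.6502   -0.001  +0.026  -0.001  +0.000   +0.082  +0.061  +0.000  -0.001
    218  0.9776   -0.001  +0.026  -0.001  +0.000   +0.082  +0.061  +0.000  -0.001


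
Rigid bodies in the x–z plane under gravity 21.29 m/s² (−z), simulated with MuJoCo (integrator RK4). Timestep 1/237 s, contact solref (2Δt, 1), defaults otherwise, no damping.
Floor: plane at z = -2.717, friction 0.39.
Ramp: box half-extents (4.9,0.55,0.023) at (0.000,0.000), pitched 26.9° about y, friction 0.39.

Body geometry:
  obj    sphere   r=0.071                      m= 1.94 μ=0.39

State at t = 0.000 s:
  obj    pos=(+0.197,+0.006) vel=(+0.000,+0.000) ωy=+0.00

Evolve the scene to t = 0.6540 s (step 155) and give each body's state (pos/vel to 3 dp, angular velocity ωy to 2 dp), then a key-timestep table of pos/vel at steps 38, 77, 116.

State at t = 0.6540 s:
  obj    pos=(+1.509,-0.660) vel=(+4.013,-2.036) ωy=+63.36

Key-timestep trajectory:
   step    t(s)  obj.x    obj.z    obj.vx   obj.vz 
     38  0.1603   +0.276  -0.035  +0.984  -0.499
     77  0.3249   +0.521  -0.159  +1.994  -1.011
    116  0.4895   +0.932  -0.367  +3.003  -1.524


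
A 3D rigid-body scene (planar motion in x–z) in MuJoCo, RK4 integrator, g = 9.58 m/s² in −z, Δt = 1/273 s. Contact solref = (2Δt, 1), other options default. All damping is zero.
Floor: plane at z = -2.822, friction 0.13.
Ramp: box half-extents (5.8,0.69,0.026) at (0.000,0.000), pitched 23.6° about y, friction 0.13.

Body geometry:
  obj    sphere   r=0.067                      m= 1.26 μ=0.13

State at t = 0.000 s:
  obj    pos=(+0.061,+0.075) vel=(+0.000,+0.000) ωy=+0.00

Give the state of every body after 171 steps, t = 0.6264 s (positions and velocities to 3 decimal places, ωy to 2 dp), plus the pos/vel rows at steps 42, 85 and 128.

State at t = 0.6264 s:
  obj    pos=(+0.554,-0.140) vel=(+1.573,-0.687) ωy=+25.60

Key-timestep trajectory:
   step    t(s)  obj.x    obj.z    obj.vx   obj.vz 
     42  0.1538   +0.091  +0.062  +0.386  -0.169
     85  0.3114   +0.183  +0.022  +0.782  -0.342
    128  0.4689   +0.337  -0.046  +1.177  -0.514


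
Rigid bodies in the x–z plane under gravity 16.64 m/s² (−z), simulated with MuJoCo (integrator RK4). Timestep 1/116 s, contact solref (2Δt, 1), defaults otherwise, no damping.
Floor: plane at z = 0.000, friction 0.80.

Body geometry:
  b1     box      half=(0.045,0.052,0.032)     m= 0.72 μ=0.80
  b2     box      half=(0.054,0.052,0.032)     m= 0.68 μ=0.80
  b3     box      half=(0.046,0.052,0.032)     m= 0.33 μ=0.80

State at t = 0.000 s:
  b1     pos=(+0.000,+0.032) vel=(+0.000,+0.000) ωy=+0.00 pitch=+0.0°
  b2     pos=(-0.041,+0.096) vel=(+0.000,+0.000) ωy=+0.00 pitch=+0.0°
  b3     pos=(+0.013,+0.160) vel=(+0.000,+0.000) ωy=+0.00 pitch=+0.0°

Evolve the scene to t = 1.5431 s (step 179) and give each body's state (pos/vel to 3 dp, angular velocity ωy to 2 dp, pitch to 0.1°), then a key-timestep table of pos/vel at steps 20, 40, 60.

State at t = 1.5431 s:
  b1     pos=(+0.000,+0.032) vel=(+0.000,+0.000) ωy=+0.00 pitch=-0.1°
  b2     pos=(-0.042,+0.096) vel=(+0.000,+0.000) ωy=+0.00 pitch=-0.6°
  b3     pos=(+0.116,+0.032) vel=(+0.000,+0.000) ωy=+0.00 pitch=+180.0°

Key-timestep trajectory:
   step    t(s)  b1.x    b1.z    b1.vx   b1.vz   b2.x    b2.z    b2.vx   b2.vz   b3.x    b3.z    b3.vx   b3.vz 
     20  0.1724   +0.000  +0.032  +0.000  +0.000   -0.041  +0.096  +0.000  +0.000   +0.014  +0.159  +0.020  -0.001
     40  0.3448   +0.000  +0.032  -0.001  +0.000   -0.041  +0.096  -0.001  +0.001   +0.031  +0.154  +0.264  -0.173
     60  0.5172   +0.000  +0.032  +0.000  +0.000   -0.042  +0.096  +0.000  +0.000   +0.119  +0.040  +0.704  -1.383


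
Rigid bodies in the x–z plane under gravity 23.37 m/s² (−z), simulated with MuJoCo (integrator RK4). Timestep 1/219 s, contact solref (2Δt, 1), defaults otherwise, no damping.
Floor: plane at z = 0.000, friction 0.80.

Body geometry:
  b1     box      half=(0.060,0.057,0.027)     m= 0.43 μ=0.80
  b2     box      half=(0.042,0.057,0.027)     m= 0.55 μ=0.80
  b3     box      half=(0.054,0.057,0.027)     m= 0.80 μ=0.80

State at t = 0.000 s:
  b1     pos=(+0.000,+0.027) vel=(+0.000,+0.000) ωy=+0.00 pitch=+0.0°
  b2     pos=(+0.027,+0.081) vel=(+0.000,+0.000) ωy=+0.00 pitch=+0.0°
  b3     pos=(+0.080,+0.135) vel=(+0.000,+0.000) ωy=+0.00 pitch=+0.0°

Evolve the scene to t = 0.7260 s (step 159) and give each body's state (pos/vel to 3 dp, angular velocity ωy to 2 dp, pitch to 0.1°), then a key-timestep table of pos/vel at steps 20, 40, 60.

State at t = 0.7260 s:
  b1     pos=(+0.000,+0.027) vel=(+0.000,+0.000) ωy=+0.00 pitch=+0.0°
  b2     pos=(+0.027,+0.081) vel=(+0.000,+0.000) ωy=+0.00 pitch=+0.0°
  b3     pos=(+0.101,+0.054) vel=(+0.000,+0.000) ωy=+0.00 pitch=+90.0°

Key-timestep trajectory:
   step    t(s)  b1.x    b1.z    b1.vx   b1.vz   b2.x    b2.z    b2.vx   b2.vz   b3.x    b3.z    b3.vx   b3.vz 
     20  0.0913   +0.000  +0.027  +0.000  +0.001   +0.027  +0.081  -0.002  +0.002   +0.094  +0.123  +0.275  -0.419
     40  0.1826   +0.000  +0.027  +0.000  +0.000   +0.027  +0.081  +0.000  +0.000   +0.111  +0.055  -0.113  +0.171
     60  0.2740   +0.000  +0.027  +0.000  +0.000   +0.027  +0.081  -0.001  +0.001   +0.100  +0.054  +0.151  -0.065


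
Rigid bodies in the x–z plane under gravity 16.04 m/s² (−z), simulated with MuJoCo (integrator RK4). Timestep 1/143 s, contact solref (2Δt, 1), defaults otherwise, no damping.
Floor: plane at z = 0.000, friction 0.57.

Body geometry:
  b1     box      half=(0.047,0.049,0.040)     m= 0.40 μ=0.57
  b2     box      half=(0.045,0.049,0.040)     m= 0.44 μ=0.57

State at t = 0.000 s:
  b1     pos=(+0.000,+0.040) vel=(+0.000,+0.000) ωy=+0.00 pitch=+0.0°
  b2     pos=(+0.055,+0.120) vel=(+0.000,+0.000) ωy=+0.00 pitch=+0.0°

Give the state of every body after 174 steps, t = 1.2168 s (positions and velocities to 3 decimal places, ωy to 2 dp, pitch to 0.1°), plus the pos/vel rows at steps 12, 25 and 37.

State at t = 1.2168 s:
  b1     pos=(+0.000,+0.040) vel=(+0.000,+0.000) ωy=+0.00 pitch=+0.0°
  b2     pos=(+0.103,+0.045) vel=(+0.000,+0.000) ωy=+0.00 pitch=+90.0°

Key-timestep trajectory:
   step    t(s)  b1.x    b1.z    b1.vx   b1.vz   b2.x    b2.z    b2.vx   b2.vz 
     12  0.0839   +0.000  +0.040  -0.001  +0.001   +0.062  +0.118  +0.182  -0.067
     25  0.1748   +0.000  +0.040  +0.000  +0.000   +0.089  +0.088  +0.357  -0.818
     37  0.2587   +0.000  +0.040  +0.000  +0.000   +0.104  +0.043  -0.074  +0.111


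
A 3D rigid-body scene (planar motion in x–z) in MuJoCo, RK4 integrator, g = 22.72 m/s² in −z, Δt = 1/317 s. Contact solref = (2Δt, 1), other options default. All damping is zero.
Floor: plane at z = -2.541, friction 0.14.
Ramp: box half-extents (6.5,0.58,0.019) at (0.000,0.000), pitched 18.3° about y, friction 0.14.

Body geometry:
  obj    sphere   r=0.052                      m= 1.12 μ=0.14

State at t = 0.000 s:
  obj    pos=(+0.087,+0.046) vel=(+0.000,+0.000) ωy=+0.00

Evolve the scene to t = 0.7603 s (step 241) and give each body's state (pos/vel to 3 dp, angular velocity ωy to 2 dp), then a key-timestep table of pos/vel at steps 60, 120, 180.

State at t = 0.7603 s:
  obj    pos=(+1.485,-0.416) vel=(+3.678,-1.216) ωy=+74.49

Key-timestep trajectory:
   step    t(s)  obj.x    obj.z    obj.vx   obj.vz 
     60  0.1893   +0.174  +0.017  +0.916  -0.303
    120  0.3785   +0.434  -0.069  +1.832  -0.606
    180  0.5678   +0.867  -0.212  +2.747  -0.909


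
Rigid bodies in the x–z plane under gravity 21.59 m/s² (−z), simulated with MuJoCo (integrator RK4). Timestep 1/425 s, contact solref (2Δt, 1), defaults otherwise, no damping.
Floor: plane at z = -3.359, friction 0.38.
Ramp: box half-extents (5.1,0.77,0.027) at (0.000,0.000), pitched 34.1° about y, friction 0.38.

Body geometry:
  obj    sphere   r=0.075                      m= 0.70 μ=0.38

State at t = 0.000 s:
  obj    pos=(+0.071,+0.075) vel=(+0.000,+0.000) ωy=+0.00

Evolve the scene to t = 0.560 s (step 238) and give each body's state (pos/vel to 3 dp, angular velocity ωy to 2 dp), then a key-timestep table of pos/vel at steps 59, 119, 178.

State at t = 0.560 s:
  obj    pos=(+1.194,-0.685) vel=(+4.009,-2.715) ωy=+64.55

Key-timestep trajectory:
   step    t(s)  obj.x    obj.z    obj.vx   obj.vz 
     59  0.1388   +0.140  +0.028  +0.994  -0.673
    119  0.2800   +0.352  -0.115  +2.005  -1.357
    178  0.4188   +0.699  -0.350  +2.999  -2.030
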